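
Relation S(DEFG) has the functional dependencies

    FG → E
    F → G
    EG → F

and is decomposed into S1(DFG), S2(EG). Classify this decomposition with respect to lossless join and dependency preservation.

lossy and not dependency-preserving

Lossless test: (G)⁺ = {G}, which is a superkey of neither fragment — lossy.
Dependency preservation: the restricted closure of {FG} across the fragments never reaches {E}, so FG → E cannot be enforced without a join — not preserved.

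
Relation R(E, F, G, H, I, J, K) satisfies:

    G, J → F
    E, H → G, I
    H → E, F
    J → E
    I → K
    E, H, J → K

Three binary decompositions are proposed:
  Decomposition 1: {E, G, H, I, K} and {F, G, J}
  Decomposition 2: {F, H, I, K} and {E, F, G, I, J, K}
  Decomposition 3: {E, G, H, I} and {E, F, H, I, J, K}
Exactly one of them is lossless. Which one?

Decomposition 3

Decomposition 1: common = {G}, closure = {G} → lossy.
Decomposition 2: common = {F, I, K}, closure = {F, I, K} → lossy.
Decomposition 3: common = {E, H, I}, closure = {E, F, G, H, I, K} → lossless.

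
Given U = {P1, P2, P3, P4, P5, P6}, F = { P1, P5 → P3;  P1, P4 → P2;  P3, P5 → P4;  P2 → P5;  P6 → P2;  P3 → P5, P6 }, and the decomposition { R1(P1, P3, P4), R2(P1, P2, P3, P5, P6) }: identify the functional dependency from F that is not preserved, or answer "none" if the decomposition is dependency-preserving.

none

P1, P5 → P3 lies within R2.
P1, P4 → P2: restricted closure across fragments reaches P2.
P3, P5 → P4: restricted closure across fragments reaches P4.
P2 → P5 lies within R2.
P6 → P2 lies within R2.
P3 → P5, P6 lies within R2.
Every dependency is enforceable on the fragments, so the decomposition is dependency-preserving.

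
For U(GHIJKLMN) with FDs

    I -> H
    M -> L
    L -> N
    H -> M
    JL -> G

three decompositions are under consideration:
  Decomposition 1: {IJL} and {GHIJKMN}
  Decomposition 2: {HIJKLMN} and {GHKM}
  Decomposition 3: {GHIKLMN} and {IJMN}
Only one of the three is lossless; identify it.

Decomposition 1

Decomposition 1: common = {IJ}, closure = {GHIJLMN} → lossless.
Decomposition 2: common = {HKM}, closure = {HKLMN} → lossy.
Decomposition 3: common = {IMN}, closure = {HILMN} → lossy.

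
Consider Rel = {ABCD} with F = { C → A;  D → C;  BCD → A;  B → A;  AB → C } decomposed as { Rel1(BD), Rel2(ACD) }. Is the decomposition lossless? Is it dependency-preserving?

Lossless test: (D)⁺ = {ACD}, which contains all of one fragment — lossless.
Dependency preservation: the restricted closure of {B} across the fragments never reaches {A}, so B → A cannot be enforced without a join — not preserved.

lossless but not dependency-preserving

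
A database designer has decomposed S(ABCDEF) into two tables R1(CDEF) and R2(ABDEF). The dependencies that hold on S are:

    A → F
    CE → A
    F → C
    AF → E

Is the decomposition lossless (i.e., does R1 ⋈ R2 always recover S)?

Common attributes: R1 ∩ R2 = {DEF}.
Closure of {DEF}: F → C applies, adding C; CE → A applies, adding A. So (DEF)⁺ = {ACDEF}.
This closure contains every attribute of R1, so R1 ∩ R2 → R1. The join is lossless.

Yes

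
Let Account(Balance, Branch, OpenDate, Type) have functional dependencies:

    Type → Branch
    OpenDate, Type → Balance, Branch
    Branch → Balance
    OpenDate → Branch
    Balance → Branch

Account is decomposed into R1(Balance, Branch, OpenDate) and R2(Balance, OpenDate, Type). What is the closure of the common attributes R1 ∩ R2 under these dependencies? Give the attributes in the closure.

R1 ∩ R2 = {Balance, OpenDate}.
OpenDate → Branch applies, adding Branch
Closure: {Balance, Branch, OpenDate}.

Balance, Branch, OpenDate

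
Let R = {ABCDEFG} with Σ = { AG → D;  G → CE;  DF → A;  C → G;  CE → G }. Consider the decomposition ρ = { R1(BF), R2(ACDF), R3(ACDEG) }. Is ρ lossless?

No

Chase test. Columns are ABCDEFG; row i has aⱼ where attribute j ∈ Ri, else bᵢⱼ.
Initial tableau (one row per fragment):
  row 1: b11 a2 b13 b14 b15 a6 b17
  row 2: a1 b22 a3 a4 b25 a6 b27
  row 3: a1 b32 a3 a4 a5 b36 a7
Rows 2 and 3 agree on C; apply C→G and equate their G entries.
Rows 2 and 3 agree on G; apply G→CE and equate their CE entries.
No row becomes fully distinguished — the join is lossy.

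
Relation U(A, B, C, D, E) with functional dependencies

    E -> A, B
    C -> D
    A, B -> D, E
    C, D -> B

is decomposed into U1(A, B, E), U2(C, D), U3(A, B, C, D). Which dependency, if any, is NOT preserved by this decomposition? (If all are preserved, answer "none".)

E → A, B lies within U1.
C → D lies within U2.
A, B → D, E: restricted closure across fragments reaches D, E.
C, D → B lies within U3.
Every dependency is enforceable on the fragments, so the decomposition is dependency-preserving.

none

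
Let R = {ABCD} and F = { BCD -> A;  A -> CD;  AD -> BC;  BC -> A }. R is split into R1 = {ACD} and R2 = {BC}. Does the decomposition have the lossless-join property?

No

Common attributes: R1 ∩ R2 = {C}.
No dependency enlarges {C}, so (C)⁺ = {C}.
The closure contains neither all of R1 = {ACD} nor all of R2 = {BC}, so the common attributes are not a superkey of either fragment. The join is lossy.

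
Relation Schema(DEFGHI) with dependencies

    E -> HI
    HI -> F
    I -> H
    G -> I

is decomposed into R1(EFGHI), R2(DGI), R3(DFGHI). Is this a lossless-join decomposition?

Chase test. Columns are DEFGHI; row i has aⱼ where attribute j ∈ Ri, else bᵢⱼ.
Initial tableau (one row per fragment):
  row 1: b11 a2 a3 a4 a5 a6
  row 2: a1 b22 b23 a4 b25 a6
  row 3: a1 b32 a3 a4 a5 a6
Rows 1 and 2 agree on I; apply I→H and equate their H entries.
Rows 1 and 2 agree on HI; apply HI→F and equate their F entries.
No row becomes fully distinguished — the join is lossy.

No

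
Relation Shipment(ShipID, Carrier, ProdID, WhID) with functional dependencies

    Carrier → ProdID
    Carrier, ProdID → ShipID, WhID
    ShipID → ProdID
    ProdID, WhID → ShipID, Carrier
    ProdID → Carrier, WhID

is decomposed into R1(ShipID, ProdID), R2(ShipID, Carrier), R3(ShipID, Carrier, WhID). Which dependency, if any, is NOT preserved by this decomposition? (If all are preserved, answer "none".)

none

Carrier → ProdID: restricted closure across fragments reaches ProdID.
Carrier, ProdID → ShipID, WhID: restricted closure across fragments reaches ShipID, WhID.
ShipID → ProdID lies within R1.
ProdID, WhID → ShipID, Carrier: restricted closure across fragments reaches ShipID, Carrier.
ProdID → Carrier, WhID: restricted closure across fragments reaches Carrier, WhID.
Every dependency is enforceable on the fragments, so the decomposition is dependency-preserving.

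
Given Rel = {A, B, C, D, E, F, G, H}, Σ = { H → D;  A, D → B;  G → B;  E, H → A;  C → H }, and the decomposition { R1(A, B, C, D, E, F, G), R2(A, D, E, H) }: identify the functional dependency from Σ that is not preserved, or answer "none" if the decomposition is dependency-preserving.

C → H

Check C → H: no single fragment contains all of {C, H}, and the restricted closure of {C} across the fragments never reaches {H}.
H → D is preserved.
A, D → B is preserved.
G → B is preserved.
E, H → A is preserved.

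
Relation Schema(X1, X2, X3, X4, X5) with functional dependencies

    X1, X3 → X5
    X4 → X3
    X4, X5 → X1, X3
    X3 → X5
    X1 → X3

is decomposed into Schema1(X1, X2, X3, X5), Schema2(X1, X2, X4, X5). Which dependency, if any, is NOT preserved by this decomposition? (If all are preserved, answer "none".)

none

X1, X3 → X5 lies within Schema1.
X4 → X3: restricted closure across fragments reaches X3.
X4, X5 → X1, X3: restricted closure across fragments reaches X1, X3.
X3 → X5 lies within Schema1.
X1 → X3 lies within Schema1.
Every dependency is enforceable on the fragments, so the decomposition is dependency-preserving.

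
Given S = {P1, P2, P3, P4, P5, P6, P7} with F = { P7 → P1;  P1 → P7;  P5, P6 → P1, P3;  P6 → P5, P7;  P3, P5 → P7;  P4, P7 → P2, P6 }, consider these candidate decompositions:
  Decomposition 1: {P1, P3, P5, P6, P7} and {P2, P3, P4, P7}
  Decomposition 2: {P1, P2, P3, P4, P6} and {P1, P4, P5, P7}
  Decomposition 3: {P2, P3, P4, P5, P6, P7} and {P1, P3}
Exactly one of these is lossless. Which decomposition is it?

Decomposition 2

Decomposition 1: common = {P3, P7}, closure = {P1, P3, P7} → lossy.
Decomposition 2: common = {P1, P4}, closure = {P1, P2, P3, P4, P5, P6, P7} → lossless.
Decomposition 3: common = {P3}, closure = {P3} → lossy.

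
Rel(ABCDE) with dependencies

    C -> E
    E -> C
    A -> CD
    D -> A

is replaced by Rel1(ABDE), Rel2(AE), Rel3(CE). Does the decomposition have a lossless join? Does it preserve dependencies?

lossless and dependency-preserving

Lossless test (chase): Rows 1 and 2 agree on E; apply E→C and equate their C entries. Rows 1 and 3 agree on E; apply E→C and equate their C entries. Rows 1 and 2 agree on A; apply A→CD and equate their CD entries. Row 1 is now all distinguished symbols — the join is lossless.
Dependency preservation: A → CD is not contained in any single fragment, but the restricted closure of its left-hand side across the fragments still reaches the right-hand side; the remaining FDs each lie inside some fragment. All dependencies are preserved.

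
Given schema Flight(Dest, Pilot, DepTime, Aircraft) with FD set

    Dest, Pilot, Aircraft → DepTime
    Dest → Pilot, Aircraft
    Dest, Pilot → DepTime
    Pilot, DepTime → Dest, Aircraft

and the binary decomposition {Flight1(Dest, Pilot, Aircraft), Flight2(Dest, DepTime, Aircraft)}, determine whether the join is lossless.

Yes

Common attributes: Flight1 ∩ Flight2 = {Dest, Aircraft}.
Closure of {Dest, Aircraft}: Dest → Pilot, Aircraft applies, adding Pilot; Dest, Pilot → DepTime applies, adding DepTime. So (Dest, Aircraft)⁺ = {Dest, Pilot, DepTime, Aircraft}.
This closure contains every attribute of Flight1, so Flight1 ∩ Flight2 → Flight1. The join is lossless.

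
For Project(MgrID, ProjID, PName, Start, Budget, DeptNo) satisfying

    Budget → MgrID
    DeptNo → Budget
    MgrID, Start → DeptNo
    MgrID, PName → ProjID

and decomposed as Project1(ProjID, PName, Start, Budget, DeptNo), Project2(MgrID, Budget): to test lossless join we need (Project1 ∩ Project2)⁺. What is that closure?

Project1 ∩ Project2 = {Budget}.
Budget → MgrID applies, adding MgrID
Closure: {MgrID, Budget}.

MgrID, Budget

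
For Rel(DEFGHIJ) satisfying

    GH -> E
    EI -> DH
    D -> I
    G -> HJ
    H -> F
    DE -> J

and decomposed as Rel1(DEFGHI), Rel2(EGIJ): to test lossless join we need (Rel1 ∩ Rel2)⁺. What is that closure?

DEFGHIJ

Rel1 ∩ Rel2 = {EGI}.
EI → DH applies, adding DH
G → HJ applies, adding J
H → F applies, adding F
Closure: {DEFGHIJ}.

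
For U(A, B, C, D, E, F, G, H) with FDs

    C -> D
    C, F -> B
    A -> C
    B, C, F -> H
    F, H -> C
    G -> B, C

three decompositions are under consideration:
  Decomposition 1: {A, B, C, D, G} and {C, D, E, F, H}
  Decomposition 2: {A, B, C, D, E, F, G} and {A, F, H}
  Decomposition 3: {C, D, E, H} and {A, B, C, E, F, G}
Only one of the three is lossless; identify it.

Decomposition 1: common = {C, D}, closure = {C, D} → lossy.
Decomposition 2: common = {A, F}, closure = {A, B, C, D, F, H} → lossless.
Decomposition 3: common = {C, E}, closure = {C, D, E} → lossy.

Decomposition 2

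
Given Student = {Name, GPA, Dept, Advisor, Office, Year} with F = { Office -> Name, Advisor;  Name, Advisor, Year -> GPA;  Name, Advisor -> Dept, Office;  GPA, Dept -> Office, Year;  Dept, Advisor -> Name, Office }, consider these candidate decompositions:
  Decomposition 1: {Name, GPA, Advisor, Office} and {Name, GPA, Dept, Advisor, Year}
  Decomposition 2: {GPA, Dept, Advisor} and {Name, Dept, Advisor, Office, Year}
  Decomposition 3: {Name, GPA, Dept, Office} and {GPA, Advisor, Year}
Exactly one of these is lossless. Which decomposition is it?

Decomposition 1

Decomposition 1: common = {Name, GPA, Advisor}, closure = {Name, GPA, Dept, Advisor, Office, Year} → lossless.
Decomposition 2: common = {Dept, Advisor}, closure = {Name, Dept, Advisor, Office} → lossy.
Decomposition 3: common = {GPA}, closure = {GPA} → lossy.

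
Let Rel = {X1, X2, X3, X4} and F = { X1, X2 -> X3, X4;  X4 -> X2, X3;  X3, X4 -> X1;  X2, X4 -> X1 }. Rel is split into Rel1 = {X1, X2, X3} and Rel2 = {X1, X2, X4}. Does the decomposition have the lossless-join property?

Yes

Common attributes: Rel1 ∩ Rel2 = {X1, X2}.
Closure of {X1, X2}: X1, X2 → X3, X4 applies, adding X3, X4. So (X1, X2)⁺ = {X1, X2, X3, X4}.
This closure contains every attribute of Rel1, so Rel1 ∩ Rel2 → Rel1. The join is lossless.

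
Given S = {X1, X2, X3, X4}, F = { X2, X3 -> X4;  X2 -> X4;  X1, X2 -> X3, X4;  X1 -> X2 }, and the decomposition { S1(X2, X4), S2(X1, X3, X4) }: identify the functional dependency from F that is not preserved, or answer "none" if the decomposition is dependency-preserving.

X1 -> X2

Check X1 → X2: no single fragment contains all of {X1, X2}, and the restricted closure of {X1} across the fragments never reaches {X2}.
X2, X3 → X4 is preserved.
X2 → X4 is preserved.
X1, X2 → X3, X4 is preserved.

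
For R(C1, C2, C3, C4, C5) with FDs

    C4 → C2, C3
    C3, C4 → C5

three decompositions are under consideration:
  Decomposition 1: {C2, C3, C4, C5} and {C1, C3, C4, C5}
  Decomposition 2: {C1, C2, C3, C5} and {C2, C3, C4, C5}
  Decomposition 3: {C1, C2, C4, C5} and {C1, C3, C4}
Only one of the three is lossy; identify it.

Decomposition 1: common = {C3, C4, C5}, closure = {C2, C3, C4, C5} → lossless.
Decomposition 2: common = {C2, C3, C5}, closure = {C2, C3, C5} → lossy.
Decomposition 3: common = {C1, C4}, closure = {C1, C2, C3, C4, C5} → lossless.

Decomposition 2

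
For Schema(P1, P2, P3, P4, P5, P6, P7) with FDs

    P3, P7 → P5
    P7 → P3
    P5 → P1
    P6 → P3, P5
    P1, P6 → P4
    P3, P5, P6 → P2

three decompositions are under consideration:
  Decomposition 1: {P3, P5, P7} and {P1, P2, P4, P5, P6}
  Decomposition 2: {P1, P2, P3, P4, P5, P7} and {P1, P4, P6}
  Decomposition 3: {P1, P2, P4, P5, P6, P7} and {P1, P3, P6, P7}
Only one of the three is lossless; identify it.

Decomposition 1: common = {P5}, closure = {P1, P5} → lossy.
Decomposition 2: common = {P1, P4}, closure = {P1, P4} → lossy.
Decomposition 3: common = {P1, P6, P7}, closure = {P1, P2, P3, P4, P5, P6, P7} → lossless.

Decomposition 3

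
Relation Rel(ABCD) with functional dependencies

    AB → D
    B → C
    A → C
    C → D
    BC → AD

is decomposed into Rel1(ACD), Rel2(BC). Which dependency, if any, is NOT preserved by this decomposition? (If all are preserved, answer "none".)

BC → AD

Check BC → AD: no single fragment contains all of {ABCD}, and the restricted closure of {BC} across the fragments never reaches {AD}.
AB → D is preserved.
B → C is preserved.
A → C is preserved.
C → D is preserved.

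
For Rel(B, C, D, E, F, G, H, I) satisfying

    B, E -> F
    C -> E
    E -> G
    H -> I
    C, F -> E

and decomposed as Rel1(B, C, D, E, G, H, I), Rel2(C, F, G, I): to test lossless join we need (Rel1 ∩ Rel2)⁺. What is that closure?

C, E, G, I

Rel1 ∩ Rel2 = {C, G, I}.
C → E applies, adding E
Closure: {C, E, G, I}.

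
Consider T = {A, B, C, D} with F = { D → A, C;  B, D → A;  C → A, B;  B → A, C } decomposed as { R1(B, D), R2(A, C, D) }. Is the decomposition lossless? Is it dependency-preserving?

lossless but not dependency-preserving

Lossless test: (D)⁺ = {A, B, C, D}, which contains all of one fragment — lossless.
Dependency preservation: the restricted closure of {C} across the fragments never reaches {A, B}, so C → A, B cannot be enforced without a join — not preserved.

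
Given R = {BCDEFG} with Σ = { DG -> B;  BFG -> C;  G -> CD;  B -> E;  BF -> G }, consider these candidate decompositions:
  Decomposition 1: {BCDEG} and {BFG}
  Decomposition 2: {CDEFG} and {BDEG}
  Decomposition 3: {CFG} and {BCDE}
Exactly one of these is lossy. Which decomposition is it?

Decomposition 1: common = {BG}, closure = {BCDEG} → lossless.
Decomposition 2: common = {DEG}, closure = {BCDEG} → lossless.
Decomposition 3: common = {C}, closure = {C} → lossy.

Decomposition 3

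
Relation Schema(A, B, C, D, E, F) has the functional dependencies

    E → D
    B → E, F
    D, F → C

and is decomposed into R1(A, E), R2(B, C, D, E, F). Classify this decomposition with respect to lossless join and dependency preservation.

Lossless test: (E)⁺ = {D, E}, which is a superkey of neither fragment — lossy.
Dependency preservation: every FD's attributes lie within a single fragment, so each can be enforced locally — preserved.

lossy but dependency-preserving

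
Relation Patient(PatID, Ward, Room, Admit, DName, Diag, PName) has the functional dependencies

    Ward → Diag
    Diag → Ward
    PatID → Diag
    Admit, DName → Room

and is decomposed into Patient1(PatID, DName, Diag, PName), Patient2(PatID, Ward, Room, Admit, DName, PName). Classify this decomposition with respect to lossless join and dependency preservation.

lossless but not dependency-preserving

Lossless test: (PatID, DName, PName)⁺ = {PatID, Ward, DName, Diag, PName}, which contains all of one fragment — lossless.
Dependency preservation: the restricted closure of {Ward} across the fragments never reaches {Diag}, so Ward → Diag cannot be enforced without a join — not preserved.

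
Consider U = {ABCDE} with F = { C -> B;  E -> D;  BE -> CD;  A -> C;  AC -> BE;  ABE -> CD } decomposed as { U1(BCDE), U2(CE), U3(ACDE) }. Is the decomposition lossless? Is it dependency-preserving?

lossless and dependency-preserving

Lossless test (chase): Rows 1 and 2 agree on C; apply C→B and equate their B entries. Rows 1 and 3 agree on C; apply C→B and equate their B entries. Rows 1 and 2 agree on E; apply E→D and equate their D entries. Row 3 is now all distinguished symbols — the join is lossless.
Dependency preservation: AC → BE; ABE → CD are not contained in any single fragment, but the restricted closure of each left-hand side across the fragments still reaches the right-hand side; the remaining FDs each lie inside some fragment. All dependencies are preserved.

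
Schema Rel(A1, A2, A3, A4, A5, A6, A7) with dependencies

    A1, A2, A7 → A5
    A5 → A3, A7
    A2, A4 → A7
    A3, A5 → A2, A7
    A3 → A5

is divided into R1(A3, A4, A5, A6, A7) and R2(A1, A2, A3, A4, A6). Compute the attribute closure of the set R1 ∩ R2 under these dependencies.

A2, A3, A4, A5, A6, A7

R1 ∩ R2 = {A3, A4, A6}.
A3 → A5 applies, adding A5
A5 → A3, A7 applies, adding A7
A3, A5 → A2, A7 applies, adding A2
Closure: {A2, A3, A4, A5, A6, A7}.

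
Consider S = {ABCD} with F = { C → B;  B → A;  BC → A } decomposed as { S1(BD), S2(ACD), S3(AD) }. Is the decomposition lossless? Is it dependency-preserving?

lossy and not dependency-preserving

Lossless test (chase): applying each FD to every pair of rows produces no changes in the tableau, so no row becomes fully distinguished — the join is lossy.
Dependency preservation: the restricted closure of {C} across the fragments never reaches {B}, so C → B cannot be enforced without a join — not preserved.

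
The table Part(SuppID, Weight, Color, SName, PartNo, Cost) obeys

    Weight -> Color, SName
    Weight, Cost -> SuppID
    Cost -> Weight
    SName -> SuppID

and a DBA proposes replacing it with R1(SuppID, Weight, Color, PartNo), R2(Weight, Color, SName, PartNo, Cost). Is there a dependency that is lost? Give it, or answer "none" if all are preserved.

Check SName → SuppID: no single fragment contains all of {SuppID, SName}, and the restricted closure of {SName} across the fragments never reaches {SuppID}.
Weight → Color, SName is preserved.
Weight, Cost → SuppID is preserved.
Cost → Weight is preserved.

SName -> SuppID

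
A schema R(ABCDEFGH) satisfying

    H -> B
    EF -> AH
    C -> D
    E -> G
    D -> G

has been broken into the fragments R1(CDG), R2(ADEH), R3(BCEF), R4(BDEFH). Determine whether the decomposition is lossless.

No

Chase test. Columns are ABCDEFGH; row i has aⱼ where attribute j ∈ Ri, else bᵢⱼ.
Initial tableau (one row per fragment):
  row 1: b11 b12 a3 a4 b15 b16 a7 b18
  row 2: a1 b22 b23 a4 a5 b26 b27 a8
  row 3: b31 a2 a3 b34 a5 a6 b37 b38
  row 4: b41 a2 b43 a4 a5 a6 b47 a8
Rows 2 and 4 agree on H; apply H→B and equate their B entries.
Rows 3 and 4 agree on EF; apply EF→AH and equate their AH entries.
Rows 1 and 3 agree on C; apply C→D and equate their D entries.
Rows 2 and 3 agree on E; apply E→G and equate their G entries.
Rows 2 and 4 agree on E; apply E→G and equate their G entries.
Rows 1 and 2 agree on D; apply D→G and equate their G entries.
No row becomes fully distinguished — the join is lossy.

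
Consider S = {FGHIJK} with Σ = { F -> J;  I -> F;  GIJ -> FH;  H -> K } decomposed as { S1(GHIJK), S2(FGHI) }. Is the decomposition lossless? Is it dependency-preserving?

Lossless test: (GHI)⁺ = {FGHIJK}, which contains all of one fragment — lossless.
Dependency preservation: the restricted closure of {F} across the fragments never reaches {J}, so F → J cannot be enforced without a join — not preserved.

lossless but not dependency-preserving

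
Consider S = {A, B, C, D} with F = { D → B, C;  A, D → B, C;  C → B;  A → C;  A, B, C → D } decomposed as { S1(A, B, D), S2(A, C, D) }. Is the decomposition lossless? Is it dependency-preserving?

lossless but not dependency-preserving

Lossless test: (A, D)⁺ = {A, B, C, D}, which contains all of one fragment — lossless.
Dependency preservation: the restricted closure of {C} across the fragments never reaches {B}, so C → B cannot be enforced without a join — not preserved.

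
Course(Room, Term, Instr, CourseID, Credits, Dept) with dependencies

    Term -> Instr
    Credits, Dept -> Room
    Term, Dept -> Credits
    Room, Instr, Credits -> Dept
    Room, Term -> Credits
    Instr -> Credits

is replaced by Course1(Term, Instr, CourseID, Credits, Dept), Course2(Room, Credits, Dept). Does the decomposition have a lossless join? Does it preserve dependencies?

lossless but not dependency-preserving

Lossless test: (Credits, Dept)⁺ = {Room, Credits, Dept}, which contains all of one fragment — lossless.
Dependency preservation: the restricted closure of {Room, Instr, Credits} across the fragments never reaches {Dept}, so Room, Instr, Credits → Dept cannot be enforced without a join — not preserved.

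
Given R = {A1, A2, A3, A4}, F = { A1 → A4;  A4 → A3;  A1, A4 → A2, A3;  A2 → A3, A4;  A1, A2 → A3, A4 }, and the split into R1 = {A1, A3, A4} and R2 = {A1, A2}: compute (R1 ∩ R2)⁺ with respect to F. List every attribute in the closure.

A1, A2, A3, A4

R1 ∩ R2 = {A1}.
A1 → A4 applies, adding A4
A4 → A3 applies, adding A3
A1, A4 → A2, A3 applies, adding A2
Closure: {A1, A2, A3, A4}.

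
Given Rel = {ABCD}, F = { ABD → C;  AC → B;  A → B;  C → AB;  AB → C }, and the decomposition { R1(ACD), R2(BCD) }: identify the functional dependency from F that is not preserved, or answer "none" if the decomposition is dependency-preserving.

none

ABD → C: restricted closure across fragments reaches C.
AC → B: restricted closure across fragments reaches B.
A → B: restricted closure across fragments reaches B.
C → AB: restricted closure across fragments reaches AB.
AB → C: restricted closure across fragments reaches C.
Every dependency is enforceable on the fragments, so the decomposition is dependency-preserving.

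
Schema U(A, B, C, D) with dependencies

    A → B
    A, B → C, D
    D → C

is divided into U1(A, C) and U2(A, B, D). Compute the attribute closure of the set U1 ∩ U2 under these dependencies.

U1 ∩ U2 = {A}.
A → B applies, adding B
A, B → C, D applies, adding C, D
Closure: {A, B, C, D}.

A, B, C, D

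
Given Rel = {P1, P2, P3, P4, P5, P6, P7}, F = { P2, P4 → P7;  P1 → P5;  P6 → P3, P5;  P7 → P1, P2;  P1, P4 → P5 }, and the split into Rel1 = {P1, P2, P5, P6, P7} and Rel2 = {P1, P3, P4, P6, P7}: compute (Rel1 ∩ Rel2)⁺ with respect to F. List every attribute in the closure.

Rel1 ∩ Rel2 = {P1, P6, P7}.
P1 → P5 applies, adding P5
P6 → P3, P5 applies, adding P3
P7 → P1, P2 applies, adding P2
Closure: {P1, P2, P3, P5, P6, P7}.

P1, P2, P3, P5, P6, P7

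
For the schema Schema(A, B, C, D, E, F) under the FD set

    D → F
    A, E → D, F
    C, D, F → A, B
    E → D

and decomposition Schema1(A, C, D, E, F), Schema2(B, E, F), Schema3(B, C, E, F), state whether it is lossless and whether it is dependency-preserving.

Lossless test (chase): Rows 1 and 2 agree on E; apply E→D and equate their D entries. Rows 1 and 3 agree on E; apply E→D and equate their D entries. Rows 1 and 3 agree on C, D, F; apply C, D, F→A, B and equate their A, B entries. Row 1 is now all distinguished symbols — the join is lossless.
Dependency preservation: the restricted closure of {C, D, F} across the fragments never reaches {A, B}, so C, D, F → A, B cannot be enforced without a join — not preserved.

lossless but not dependency-preserving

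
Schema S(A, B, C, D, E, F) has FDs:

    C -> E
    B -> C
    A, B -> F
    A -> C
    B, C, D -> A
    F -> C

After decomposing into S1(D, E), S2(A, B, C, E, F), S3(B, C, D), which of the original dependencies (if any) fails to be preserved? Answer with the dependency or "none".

Check B, C, D → A: no single fragment contains all of {A, B, C, D}, and the restricted closure of {B, C, D} across the fragments never reaches {A}.
C → E is preserved.
B → C is preserved.
A, B → F is preserved.
A → C is preserved.
F → C is preserved.

B, C, D -> A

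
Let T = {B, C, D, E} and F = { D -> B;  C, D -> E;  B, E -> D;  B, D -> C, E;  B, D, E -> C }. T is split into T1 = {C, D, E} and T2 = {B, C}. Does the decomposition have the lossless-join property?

Common attributes: T1 ∩ T2 = {C}.
No dependency enlarges {C}, so (C)⁺ = {C}.
The closure contains neither all of T1 = {C, D, E} nor all of T2 = {B, C}, so the common attributes are not a superkey of either fragment. The join is lossy.

No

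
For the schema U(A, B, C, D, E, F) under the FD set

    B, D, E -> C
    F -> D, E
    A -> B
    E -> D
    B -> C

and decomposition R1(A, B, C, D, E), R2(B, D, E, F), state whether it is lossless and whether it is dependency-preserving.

lossy but dependency-preserving

Lossless test: (B, D, E)⁺ = {B, C, D, E}, which is a superkey of neither fragment — lossy.
Dependency preservation: every FD's attributes lie within a single fragment, so each can be enforced locally — preserved.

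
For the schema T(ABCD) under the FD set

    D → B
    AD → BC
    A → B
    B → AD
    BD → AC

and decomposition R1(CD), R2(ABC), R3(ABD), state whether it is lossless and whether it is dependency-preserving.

Lossless test (chase): Rows 1 and 3 agree on D; apply D→B and equate their B entries. Rows 1 and 2 agree on B; apply B→AD and equate their AD entries. Rows 1 and 3 agree on BD; apply BD→AC and equate their AC entries. Row 1 is now all distinguished symbols — the join is lossless.
Dependency preservation: AD → BC; BD → AC are not contained in any single fragment, but the restricted closure of each left-hand side across the fragments still reaches the right-hand side; the remaining FDs each lie inside some fragment. All dependencies are preserved.

lossless and dependency-preserving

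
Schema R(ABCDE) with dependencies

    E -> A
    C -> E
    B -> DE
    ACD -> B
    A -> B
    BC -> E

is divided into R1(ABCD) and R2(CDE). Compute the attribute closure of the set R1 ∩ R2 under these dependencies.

ABCDE

R1 ∩ R2 = {CD}.
C → E applies, adding E
E → A applies, adding A
ACD → B applies, adding B
Closure: {ABCDE}.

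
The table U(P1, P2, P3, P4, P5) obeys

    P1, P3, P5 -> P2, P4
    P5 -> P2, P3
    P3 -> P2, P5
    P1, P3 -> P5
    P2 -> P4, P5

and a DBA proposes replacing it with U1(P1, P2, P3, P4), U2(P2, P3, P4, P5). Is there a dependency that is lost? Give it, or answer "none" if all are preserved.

P1, P3, P5 → P2, P4: restricted closure across fragments reaches P2, P4.
P5 → P2, P3 lies within U2.
P3 → P2, P5 lies within U2.
P1, P3 → P5: restricted closure across fragments reaches P5.
P2 → P4, P5 lies within U2.
Every dependency is enforceable on the fragments, so the decomposition is dependency-preserving.

none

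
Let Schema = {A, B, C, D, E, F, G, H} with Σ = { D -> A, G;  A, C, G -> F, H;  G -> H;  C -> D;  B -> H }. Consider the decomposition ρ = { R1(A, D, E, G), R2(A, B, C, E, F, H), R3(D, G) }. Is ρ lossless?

No

Chase test. Columns are A, B, C, D, E, F, G, H; row i has aⱼ where attribute j ∈ Ri, else bᵢⱼ.
Initial tableau (one row per fragment):
  row 1: a1 b12 b13 a4 a5 b16 a7 b18
  row 2: a1 a2 a3 b24 a5 a6 b27 a8
  row 3: b31 b32 b33 a4 b35 b36 a7 b38
Rows 1 and 3 agree on D; apply D→A, G and equate their A, G entries.
Rows 1 and 3 agree on G; apply G→H and equate their H entries.
No row becomes fully distinguished — the join is lossy.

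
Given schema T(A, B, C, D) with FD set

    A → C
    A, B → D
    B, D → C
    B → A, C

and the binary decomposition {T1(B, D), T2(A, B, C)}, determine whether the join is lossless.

Yes

Common attributes: T1 ∩ T2 = {B}.
Closure of {B}: B → A, C applies, adding A, C; A, B → D applies, adding D. So (B)⁺ = {A, B, C, D}.
This closure contains every attribute of T1, so T1 ∩ T2 → T1. The join is lossless.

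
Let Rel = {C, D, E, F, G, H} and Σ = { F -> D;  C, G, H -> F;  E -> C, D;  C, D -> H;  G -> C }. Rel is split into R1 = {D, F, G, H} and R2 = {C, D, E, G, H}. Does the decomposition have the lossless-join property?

Yes

Common attributes: R1 ∩ R2 = {D, G, H}.
Closure of {D, G, H}: G → C applies, adding C; C, G, H → F applies, adding F. So (D, G, H)⁺ = {C, D, F, G, H}.
This closure contains every attribute of R1, so R1 ∩ R2 → R1. The join is lossless.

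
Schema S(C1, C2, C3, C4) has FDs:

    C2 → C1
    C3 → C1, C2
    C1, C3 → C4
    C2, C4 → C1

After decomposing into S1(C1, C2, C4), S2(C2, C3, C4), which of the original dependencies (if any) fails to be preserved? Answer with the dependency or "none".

none

C2 → C1 lies within S1.
C3 → C1, C2: restricted closure across fragments reaches C1, C2.
C1, C3 → C4: restricted closure across fragments reaches C4.
C2, C4 → C1 lies within S1.
Every dependency is enforceable on the fragments, so the decomposition is dependency-preserving.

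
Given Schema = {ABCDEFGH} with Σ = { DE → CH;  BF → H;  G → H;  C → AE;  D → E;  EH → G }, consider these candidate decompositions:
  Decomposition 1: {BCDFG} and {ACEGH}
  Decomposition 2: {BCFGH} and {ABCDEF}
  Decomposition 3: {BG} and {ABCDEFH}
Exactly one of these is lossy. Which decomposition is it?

Decomposition 3

Decomposition 1: common = {CG}, closure = {ACEGH} → lossless.
Decomposition 2: common = {BCF}, closure = {ABCEFGH} → lossless.
Decomposition 3: common = {B}, closure = {B} → lossy.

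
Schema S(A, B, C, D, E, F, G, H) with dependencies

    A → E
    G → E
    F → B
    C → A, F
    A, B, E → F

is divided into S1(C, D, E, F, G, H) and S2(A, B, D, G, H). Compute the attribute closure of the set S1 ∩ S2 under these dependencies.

S1 ∩ S2 = {D, G, H}.
G → E applies, adding E
Closure: {D, E, G, H}.

D, E, G, H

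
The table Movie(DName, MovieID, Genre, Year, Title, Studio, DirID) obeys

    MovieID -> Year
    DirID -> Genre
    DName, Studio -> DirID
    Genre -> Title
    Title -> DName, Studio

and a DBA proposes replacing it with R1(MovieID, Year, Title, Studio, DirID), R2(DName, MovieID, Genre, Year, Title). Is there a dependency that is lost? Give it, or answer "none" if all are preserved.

Check DName, Studio → DirID: no single fragment contains all of {DName, Studio, DirID}, and the restricted closure of {DName, Studio} across the fragments never reaches {DirID}.
MovieID → Year is preserved.
DirID → Genre is preserved.
Genre → Title is preserved.
Title → DName, Studio is preserved.

DName, Studio -> DirID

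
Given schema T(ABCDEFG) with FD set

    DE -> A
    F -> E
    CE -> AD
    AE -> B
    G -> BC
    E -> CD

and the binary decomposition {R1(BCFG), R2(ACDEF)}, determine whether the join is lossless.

Common attributes: R1 ∩ R2 = {CF}.
Closure of {CF}: F → E applies, adding E; CE → AD applies, adding AD; AE → B applies, adding B. So (CF)⁺ = {ABCDEF}.
This closure contains every attribute of R2, so R1 ∩ R2 → R2. The join is lossless.

Yes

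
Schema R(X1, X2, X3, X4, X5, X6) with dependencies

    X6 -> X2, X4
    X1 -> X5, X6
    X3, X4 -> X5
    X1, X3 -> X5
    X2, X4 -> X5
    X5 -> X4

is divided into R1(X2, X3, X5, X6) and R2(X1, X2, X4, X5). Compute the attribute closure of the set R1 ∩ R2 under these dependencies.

R1 ∩ R2 = {X2, X5}.
X5 → X4 applies, adding X4
Closure: {X2, X4, X5}.

X2, X4, X5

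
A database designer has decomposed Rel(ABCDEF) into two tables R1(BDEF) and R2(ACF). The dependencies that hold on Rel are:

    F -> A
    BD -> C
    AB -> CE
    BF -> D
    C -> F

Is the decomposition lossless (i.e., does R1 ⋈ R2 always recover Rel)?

Common attributes: R1 ∩ R2 = {F}.
Closure of {F}: F → A applies, adding A. So (F)⁺ = {AF}.
The closure contains neither all of R1 = {BDEF} nor all of R2 = {ACF}, so the common attributes are not a superkey of either fragment. The join is lossy.

No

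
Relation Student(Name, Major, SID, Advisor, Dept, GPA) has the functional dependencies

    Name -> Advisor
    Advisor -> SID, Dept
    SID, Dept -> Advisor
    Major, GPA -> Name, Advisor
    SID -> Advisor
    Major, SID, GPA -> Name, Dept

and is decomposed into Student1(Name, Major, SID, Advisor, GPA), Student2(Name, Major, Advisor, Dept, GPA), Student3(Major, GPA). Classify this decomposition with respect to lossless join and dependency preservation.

Lossless test (chase): Rows 1 and 2 agree on Advisor; apply Advisor→SID, Dept and equate their SID, Dept entries. Rows 1 and 3 agree on Major, GPA; apply Major, GPA→Name, Advisor and equate their Name, Advisor entries. Rows 1 and 3 agree on Advisor; apply Advisor→SID, Dept and equate their SID, Dept entries. Row 1 is now all distinguished symbols — the join is lossless.
Dependency preservation: Advisor → SID, Dept; SID, Dept → Advisor; Major, SID, GPA → Name, Dept are not contained in any single fragment, but the restricted closure of each left-hand side across the fragments still reaches the right-hand side; the remaining FDs each lie inside some fragment. All dependencies are preserved.

lossless and dependency-preserving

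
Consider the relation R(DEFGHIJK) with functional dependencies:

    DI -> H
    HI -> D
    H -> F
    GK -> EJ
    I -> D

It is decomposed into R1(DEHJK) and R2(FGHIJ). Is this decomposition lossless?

Common attributes: R1 ∩ R2 = {HJ}.
Closure of {HJ}: H → F applies, adding F. So (HJ)⁺ = {FHJ}.
The closure contains neither all of R1 = {DEHJK} nor all of R2 = {FGHIJ}, so the common attributes are not a superkey of either fragment. The join is lossy.

No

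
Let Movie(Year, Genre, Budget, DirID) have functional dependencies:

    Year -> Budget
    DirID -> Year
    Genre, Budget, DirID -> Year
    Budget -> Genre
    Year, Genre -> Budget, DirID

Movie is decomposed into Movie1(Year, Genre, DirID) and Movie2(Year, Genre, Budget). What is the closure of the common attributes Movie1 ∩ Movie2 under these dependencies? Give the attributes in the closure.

Movie1 ∩ Movie2 = {Year, Genre}.
Year → Budget applies, adding Budget
Year, Genre → Budget, DirID applies, adding DirID
Closure: {Year, Genre, Budget, DirID}.

Year, Genre, Budget, DirID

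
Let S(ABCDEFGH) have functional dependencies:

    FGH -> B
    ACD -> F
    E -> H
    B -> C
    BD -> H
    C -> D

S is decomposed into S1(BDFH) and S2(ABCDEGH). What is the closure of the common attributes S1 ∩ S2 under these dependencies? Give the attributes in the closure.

BCDH

S1 ∩ S2 = {BDH}.
B → C applies, adding C
Closure: {BCDH}.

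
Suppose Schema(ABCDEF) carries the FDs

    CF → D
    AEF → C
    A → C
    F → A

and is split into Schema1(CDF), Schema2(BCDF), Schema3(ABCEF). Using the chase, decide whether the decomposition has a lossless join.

Chase test. Columns are ABCDEF; row i has aⱼ where attribute j ∈ Schemai, else bᵢⱼ.
Initial tableau (one row per fragment):
  row 1: b11 b12 a3 a4 b15 a6
  row 2: b21 a2 a3 a4 b25 a6
  row 3: a1 a2 a3 b34 a5 a6
Rows 1 and 3 agree on CF; apply CF→D and equate their D entries.
Rows 1 and 2 agree on F; apply F→A and equate their A entries.
Rows 1 and 3 agree on F; apply F→A and equate their A entries.
Row 3 is now all distinguished symbols — the join is lossless.

Yes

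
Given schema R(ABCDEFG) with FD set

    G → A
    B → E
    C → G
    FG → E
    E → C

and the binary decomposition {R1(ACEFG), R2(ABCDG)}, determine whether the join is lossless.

No

Common attributes: R1 ∩ R2 = {ACG}.
No dependency enlarges {ACG}, so (ACG)⁺ = {ACG}.
The closure contains neither all of R1 = {ACEFG} nor all of R2 = {ABCDG}, so the common attributes are not a superkey of either fragment. The join is lossy.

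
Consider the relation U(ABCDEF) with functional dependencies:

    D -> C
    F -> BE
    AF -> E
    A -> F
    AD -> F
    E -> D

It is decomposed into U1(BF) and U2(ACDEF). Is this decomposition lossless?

Common attributes: U1 ∩ U2 = {F}.
Closure of {F}: F → BE applies, adding BE; E → D applies, adding D; D → C applies, adding C. So (F)⁺ = {BCDEF}.
This closure contains every attribute of U1, so U1 ∩ U2 → U1. The join is lossless.

Yes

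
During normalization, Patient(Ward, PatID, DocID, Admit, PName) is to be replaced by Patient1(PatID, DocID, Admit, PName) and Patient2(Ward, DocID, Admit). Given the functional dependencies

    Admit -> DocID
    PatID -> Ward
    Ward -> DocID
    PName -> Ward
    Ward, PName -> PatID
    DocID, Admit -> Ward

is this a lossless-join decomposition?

Yes

Common attributes: Patient1 ∩ Patient2 = {DocID, Admit}.
Closure of {DocID, Admit}: DocID, Admit → Ward applies, adding Ward. So (DocID, Admit)⁺ = {Ward, DocID, Admit}.
This closure contains every attribute of Patient2, so Patient1 ∩ Patient2 → Patient2. The join is lossless.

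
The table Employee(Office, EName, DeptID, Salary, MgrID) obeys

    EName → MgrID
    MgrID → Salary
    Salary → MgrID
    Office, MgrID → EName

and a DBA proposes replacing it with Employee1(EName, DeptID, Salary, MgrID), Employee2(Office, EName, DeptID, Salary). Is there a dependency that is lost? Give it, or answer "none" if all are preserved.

none

EName → MgrID lies within Employee1.
MgrID → Salary lies within Employee1.
Salary → MgrID lies within Employee1.
Office, MgrID → EName: restricted closure across fragments reaches EName.
Every dependency is enforceable on the fragments, so the decomposition is dependency-preserving.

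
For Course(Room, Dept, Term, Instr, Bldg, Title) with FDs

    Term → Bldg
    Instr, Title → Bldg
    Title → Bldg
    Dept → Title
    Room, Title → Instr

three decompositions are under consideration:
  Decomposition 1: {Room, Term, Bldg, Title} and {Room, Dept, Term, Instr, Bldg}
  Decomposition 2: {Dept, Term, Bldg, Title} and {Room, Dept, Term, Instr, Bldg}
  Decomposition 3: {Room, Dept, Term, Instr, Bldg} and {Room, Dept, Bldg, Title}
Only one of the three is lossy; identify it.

Decomposition 1: common = {Room, Term, Bldg}, closure = {Room, Term, Bldg} → lossy.
Decomposition 2: common = {Dept, Term, Bldg}, closure = {Dept, Term, Bldg, Title} → lossless.
Decomposition 3: common = {Room, Dept, Bldg}, closure = {Room, Dept, Instr, Bldg, Title} → lossless.

Decomposition 1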